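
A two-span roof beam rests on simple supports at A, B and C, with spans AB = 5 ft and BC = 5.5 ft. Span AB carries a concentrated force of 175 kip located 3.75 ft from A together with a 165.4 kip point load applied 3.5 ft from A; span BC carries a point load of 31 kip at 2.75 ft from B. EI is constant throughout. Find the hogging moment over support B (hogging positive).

Take M_B as the redundant. Released structure: two simple spans AB and BC with a hinge at B.
Discontinuity in slope at B on the released structure — sum the simple-span end rotations:
  span AB: point load 175 at a = 3.75: Pab(L + a)/(6LEI) = 239.3/EI
  span AB: point load 165.4 at a = 3.5: Pab(L + a)/(6LEI) = 246/EI
  span BC: point load 31 at a = 2.75: Pab(L + b)/(6LEI) = 58.61/EI
  relative rotation θ_0 = (485.3 + 58.61)/EI = 543.9/EI
A unit hogging moment at B produces rotation L₁/(3EI) + L₂/(3EI) = 3.5/EI.
Slope continuity at B: θ_0 = M_B·3.5/EI, so M_B = 543.9/3.5 = 155.4 kip·ft (hogging).

M_B = 155.4 kip·ft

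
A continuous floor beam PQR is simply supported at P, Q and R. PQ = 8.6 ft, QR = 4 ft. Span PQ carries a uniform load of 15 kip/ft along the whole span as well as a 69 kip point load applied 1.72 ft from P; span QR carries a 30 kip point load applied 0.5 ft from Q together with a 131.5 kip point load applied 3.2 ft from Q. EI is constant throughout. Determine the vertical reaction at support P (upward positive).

Take M_Q as the redundant. Released structure: two simple spans PQ and QR with a hinge at Q.
Rotations at Q on the released spans (each span's end-slope, ×1/EI):
  span PQ: UDL 15: wL³/(24EI) = 397.5/EI
  span PQ: point load 69 at a = 1.72: Pab(L + a)/(6LEI) = 163.3/EI
  span QR: point load 30 at a = 0.5: Pab(L + b)/(6LEI) = 16.41/EI
  span QR: point load 131.5 at a = 3.2: Pab(L + b)/(6LEI) = 67.33/EI
  relative rotation θ_0 = (560.8 + 83.73)/EI = 644.6/EI
A unit hogging moment at Q produces rotation L₁/(3EI) + L₂/(3EI) = 4.2/EI.
Compatibility: M_Q·(L₁+L₂)/(3EI) = θ_0, giving M_Q = 153.5 kip·ft (hogging).
Span PQ, ΣM about P with M_Q applied at Q: R_Q^{PQ}·8.6 = 673.4 + 153.5, so R_Q^{PQ} = 96.15 kip and R_P = 198 − 96.15 = 101.9 kip.

R_P = 101.9 kip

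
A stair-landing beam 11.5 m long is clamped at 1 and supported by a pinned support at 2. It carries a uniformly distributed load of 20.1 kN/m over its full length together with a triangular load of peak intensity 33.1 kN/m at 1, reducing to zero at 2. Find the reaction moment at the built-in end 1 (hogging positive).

Choose R_2 as the redundant. The primary structure is the cantilever fixed at 1.
Deflection at 2 on the released cantilever, summing each load's contribution:
  UDL 20.1: wL⁴/(8EI) = 43944/EI
  triangular load, peak 33.1 at the fixed end: w₀L⁴/(30EI) = 19297/EI
  δ_0 = 63241/EI
Flexibility coefficient — unit upward force at 2: δ_{22} = L³/(3EI) = 507/EI.
Compatibility at 2: δ_0 − R_2·δ_{22} = 0, so R_2 = 63241/507 = 124.7 kN.
Moment equilibrium about 1: M_1 = Σ(load moments about 1) − R_2·L = 2059 − 124.7×11.5 = 624.1 kN·m.

M_1 = 624.1 kN·m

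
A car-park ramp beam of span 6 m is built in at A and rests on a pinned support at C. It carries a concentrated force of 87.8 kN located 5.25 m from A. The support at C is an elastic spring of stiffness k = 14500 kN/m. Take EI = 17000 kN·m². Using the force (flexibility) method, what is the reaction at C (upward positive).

R_C = 70.28 kN

Remove the prop at C; the released (primary) structure is a cantilever built in at A.
Free-end deflection of the primary structure under the applied loading (downward +):
  point load 87.8 at a = 5.25: Pa²(3L − a)/(6EI) = 5142/EI
Tip deflection under a unit load at C: L³/(3EI) = 72/EI.
With EI = 17000 kN·m²: δ_0 = 0.3025 m and δ_{CC} = 0.004235 m/kN.
Compatibility — the spring shortens by R_C/k under the reaction it provides: δ_0 − R_C·δ_{CC} = R_C/k. With 1/k = 0.000069 m/kN, R_C = δ_0 / (δ_{CC} + 1/k) = 0.3025 / (0.004235 + 0.000069) = 70.28 kN.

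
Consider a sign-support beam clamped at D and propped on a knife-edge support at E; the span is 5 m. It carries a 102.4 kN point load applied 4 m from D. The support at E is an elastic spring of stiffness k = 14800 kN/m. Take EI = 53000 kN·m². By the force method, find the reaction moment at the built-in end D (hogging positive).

Remove the prop at E; the released (primary) structure is a cantilever built in at D.
Primary-structure tip deflection at E by superposition:
  point load 102.4 at a = 4: Pa²(3L − a)/(6EI) = 3004/EI
Tip deflection under a unit load at E: L³/(3EI) = 41.67/EI.
With EI = 53000 kN·m²: δ_0 = 0.056674 m and δ_{EE} = 0.000786 m/kN.
Compatibility — the spring shortens by R_E/k under the reaction it provides: δ_0 − R_E·δ_{EE} = R_E/k. With 1/k = 0.000068 m/kN, R_E = δ_0 / (δ_{EE} + 1/k) = 0.056674 / (0.000786 + 0.000068) = 66.38 kN.
Moment equilibrium about D: M_D = Σ(load moments about D) − R_E·L = 409.6 − 66.38×5 = 77.68 kN·m.

M_D = 77.68 kN·m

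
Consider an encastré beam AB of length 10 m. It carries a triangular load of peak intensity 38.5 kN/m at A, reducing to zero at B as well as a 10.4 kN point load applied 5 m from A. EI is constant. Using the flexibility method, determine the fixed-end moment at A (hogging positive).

Release both end moments; the primary structure is a simply-supported span AB with redundants M_A and M_B.
On the primary (simply-supported) span, the end slopes from the loading are:
  at A: triangular load, peak 38.5: w₀L³/(45EI) = 855.6/EI
  at B: triangular load, peak 38.5: 7w₀L³/(360EI) = 748.6/EI
  at A: point load 10.4 at a = 5: Pab(L + b)/(6LEI) = 65/EI
  at B: point load 10.4 at a = 5: Pab(L + a)/(6LEI) = 65/EI
  θ_A0 = 920.6/EI,  θ_B0 = 813.6/EI
Flexibility coefficients: a unit moment at one end gives L/(3EI) there and L/(6EI) at the far end, so f₁₁ = f₂₂ = 3.333/EI and f₁₂ = f₂₁ = 1.667/EI.
Compatibility — zero rotation at each built-in end:
  3.333 M_A + 1.667 M_B = 920.6
  1.667 M_A + 3.333 M_B = 813.6
Solving the pair gives M_A = 205.5 kN·m and M_B = 141.3 kN·m (hogging).

M_A = 205.5 kN·m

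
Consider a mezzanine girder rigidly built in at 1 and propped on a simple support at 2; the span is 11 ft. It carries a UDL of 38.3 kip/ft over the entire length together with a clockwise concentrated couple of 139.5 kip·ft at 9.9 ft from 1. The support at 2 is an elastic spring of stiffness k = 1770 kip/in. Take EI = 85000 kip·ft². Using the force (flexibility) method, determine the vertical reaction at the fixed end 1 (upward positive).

R_1 = 246.1 kip

Release the roller at 2. Primary structure: cantilever fixed at 1.
Deflection at 2 on the released cantilever, summing each load's contribution:
  UDL 38.3: wL⁴/(8EI) = 70094/EI
  clockwise couple 139.5 at a = 9.9: M₀a(2L − a)/(2EI) = 8355/EI
  δ_0 = 78449/EI
Flexibility coefficient — unit upward force at 2: δ_{22} = L³/(3EI) = 443.7/EI.
With EI = 85000 kip·ft²: δ_0 = 0.92293 ft and δ_{22} = 0.00522 ft/kip.
Compatibility — the spring shortens by R_2/k under the reaction it provides: δ_0 − R_2·δ_{22} = R_2/k. With 1/k = 1/(1770×12) ft/kip = 0.000047 ft/kip, R_2 = δ_0 / (δ_{22} + 1/k) = 0.92293 / (0.00522 + 0.000047) = 175.2 kip.
Vertical equilibrium: R_1 = ΣP − R_2 = 421.3 − 175.2 = 246.1 kip.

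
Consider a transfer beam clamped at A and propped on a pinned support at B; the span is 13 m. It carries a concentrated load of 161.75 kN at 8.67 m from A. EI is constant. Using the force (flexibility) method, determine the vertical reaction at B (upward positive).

R_B = 83.93 kN

Release the roller at B. Primary structure: cantilever fixed at A.
Deflection at B on the released cantilever, summing each load's contribution:
  point load 161.75 at a = 8.67: Pa²(3L − a)/(6EI) = 61462/EI
Tip deflection under a unit load at B: L³/(3EI) = 732.3/EI.
Compatibility at B: δ_0 − R_B·δ_{BB} = 0, so R_B = 61462/732.3 = 83.93 kN.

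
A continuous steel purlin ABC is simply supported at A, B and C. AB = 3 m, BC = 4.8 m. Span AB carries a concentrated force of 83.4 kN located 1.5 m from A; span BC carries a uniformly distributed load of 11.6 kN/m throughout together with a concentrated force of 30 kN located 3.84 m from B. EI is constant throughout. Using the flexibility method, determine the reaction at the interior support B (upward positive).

R_B = 101.1 kN

Release continuity at B by inserting a hinge; the redundant is the internal moment M_B. The primary structure is two simply-supported spans AB and BC.
End slopes at the hinge B, treating each span as simply supported:
  span AB: point load 83.4 at a = 1.5: Pab(L + a)/(6LEI) = 46.91/EI
  span BC: UDL 11.6: wL³/(24EI) = 53.45/EI
  span BC: point load 30 at a = 3.84: Pab(L + b)/(6LEI) = 22.12/EI
  relative rotation θ_0 = (46.91 + 75.57)/EI = 122.5/EI
A unit hogging moment at B produces rotation L₁/(3EI) + L₂/(3EI) = 2.6/EI.
Slope continuity at B: θ_0 = M_B·2.6/EI, so M_B = 122.5/2.6 = 47.11 kN·m (hogging).
Span AB, ΣM about A with M_B applied at B: R_B^{AB}·3 = 125.1 + 47.11, so R_B^{AB} = 57.4 kN and R_A = 83.4 − 57.4 = 26 kN.
Span BC, ΣM about C: R_B^{BC}·4.8 = 162.4 + 47.11, so R_B^{BC} = 43.65 kN and R_C = 85.68 − 43.65 = 42.03 kN.
R_B = 57.4 + 43.65 = 101.1 kN.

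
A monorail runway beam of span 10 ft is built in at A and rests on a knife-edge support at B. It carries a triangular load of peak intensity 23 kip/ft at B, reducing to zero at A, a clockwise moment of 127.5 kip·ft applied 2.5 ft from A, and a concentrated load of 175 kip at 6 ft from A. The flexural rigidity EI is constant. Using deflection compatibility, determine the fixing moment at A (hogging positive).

Choose R_B as the redundant. The primary structure is the cantilever fixed at A.
Primary-structure tip deflection at B by superposition:
  triangular load, peak 23 at the free end: 11w₀L⁴/(120EI) = 21083/EI
  clockwise couple 127.5 at a = 2.5: M₀a(2L − a)/(2EI) = 2789/EI
  point load 175 at a = 6: Pa²(3L − a)/(6EI) = 25200/EI
  δ_0 = 49072/EI
Flexibility coefficient — unit upward force at B: δ_{BB} = L³/(3EI) = 333.3/EI.
The prop prevents deflection at B: R_B = δ_0/δ_{BB} = 49072/333.3 = 147.2 kip.
Moment equilibrium about A: M_A = Σ(load moments about A) − R_B·L = 1944 − 147.2×10 = 472 kip·ft.

M_A = 472 kip·ft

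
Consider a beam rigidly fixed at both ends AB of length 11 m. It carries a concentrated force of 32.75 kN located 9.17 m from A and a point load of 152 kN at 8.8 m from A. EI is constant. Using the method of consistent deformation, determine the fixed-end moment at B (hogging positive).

Release both end moments; the primary structure is a simply-supported span AB with redundants M_A and M_B.
End rotations of the released simple span under the applied load (×1/EI):
  at A: point load 32.75 at a = 9.17: Pab(L + b)/(6LEI) = 106.8/EI
  at B: point load 32.75 at a = 9.17: Pab(L + a)/(6LEI) = 168/EI
  at A: point load 152 at a = 8.8: Pab(L + b)/(6LEI) = 588.5/EI
  at B: point load 152 at a = 8.8: Pab(L + a)/(6LEI) = 882.8/EI
  θ_A0 = 695.4/EI,  θ_B0 = 1051/EI
Flexibility coefficients: a unit moment at one end gives L/(3EI) there and L/(6EI) at the far end, so f₁₁ = f₂₂ = 3.667/EI and f₁₂ = f₂₁ = 1.833/EI.
Compatibility — zero rotation at each built-in end:
  3.667 M_A + 1.833 M_B = 695.4
  1.833 M_A + 3.667 M_B = 1051
Solving the pair gives M_A = 61.82 kN·m and M_B = 255.7 kN·m (hogging).

M_B = 255.7 kN·m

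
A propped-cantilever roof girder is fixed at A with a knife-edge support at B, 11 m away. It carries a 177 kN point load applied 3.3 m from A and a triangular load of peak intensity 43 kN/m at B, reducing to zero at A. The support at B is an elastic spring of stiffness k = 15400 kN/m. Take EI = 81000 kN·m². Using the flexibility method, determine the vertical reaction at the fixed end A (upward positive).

R_A = 263.7 kN

Take the reaction at B as the redundant and release it; the primary structure is a cantilever fixed at A.
Primary-structure tip deflection at B by superposition:
  point load 177 at a = 3.3: Pa²(3L − a)/(6EI) = 9541/EI
  triangular load, peak 43 at the free end: 11w₀L⁴/(120EI) = 57710/EI
  δ_0 = 67251/EI
Tip deflection under a unit load at B: L³/(3EI) = 443.7/EI.
With EI = 81000 kN·m²: δ_0 = 0.83026 m and δ_{BB} = 0.005477 m/kN.
Compatibility — the spring shortens by R_B/k under the reaction it provides: δ_0 − R_B·δ_{BB} = R_B/k. With 1/k = 0.000065 m/kN, R_B = δ_0 / (δ_{BB} + 1/k) = 0.83026 / (0.005477 + 0.000065) = 149.8 kN.
Vertical equilibrium: R_A = ΣP − R_B = 413.5 − 149.8 = 263.7 kN.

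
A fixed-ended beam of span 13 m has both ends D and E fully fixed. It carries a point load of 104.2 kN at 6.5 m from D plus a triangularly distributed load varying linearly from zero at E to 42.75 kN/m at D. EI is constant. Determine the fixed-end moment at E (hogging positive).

M_E = 410.1 kN·m

Release both end moments; the primary structure is a simply-supported span DE with redundants M_D and M_E.
End rotations of the released simple span under the applied load (×1/EI):
  at D: point load 104.2 at a = 6.5: Pab(L + b)/(6LEI) = 1101/EI
  at E: point load 104.2 at a = 6.5: Pab(L + a)/(6LEI) = 1101/EI
  at D: triangular load, peak 42.75: w₀L³/(45EI) = 2087/EI
  at E: triangular load, peak 42.75: 7w₀L³/(360EI) = 1826/EI
  θ_D0 = 3188/EI,  θ_E0 = 2927/EI
Flexibility coefficients: a unit moment at one end gives L/(3EI) there and L/(6EI) at the far end, so f₁₁ = f₂₂ = 4.333/EI and f₁₂ = f₂₁ = 2.167/EI.
Compatibility — zero rotation at each built-in end:
  4.333 M_D + 2.167 M_E = 3188
  2.167 M_D + 4.333 M_E = 2927
Solving the pair gives M_D = 530.6 kN·m and M_E = 410.1 kN·m (hogging).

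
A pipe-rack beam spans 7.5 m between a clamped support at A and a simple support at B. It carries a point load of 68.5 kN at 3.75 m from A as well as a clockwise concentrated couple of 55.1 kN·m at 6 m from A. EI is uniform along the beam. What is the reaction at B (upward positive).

Take the reaction at B as the redundant and release it; the primary structure is a cantilever fixed at A.
Deflection at B on the released cantilever, summing each load's contribution:
  point load 68.5 at a = 3.75: Pa²(3L − a)/(6EI) = 3010/EI
  clockwise couple 55.1 at a = 6: M₀a(2L − a)/(2EI) = 1488/EI
  δ_0 = 4498/EI
Flexibility coefficient — unit upward force at B: δ_{BB} = L³/(3EI) = 140.6/EI.
The prop prevents deflection at B: R_B = δ_0/δ_{BB} = 4498/140.6 = 31.99 kN.

R_B = 31.99 kN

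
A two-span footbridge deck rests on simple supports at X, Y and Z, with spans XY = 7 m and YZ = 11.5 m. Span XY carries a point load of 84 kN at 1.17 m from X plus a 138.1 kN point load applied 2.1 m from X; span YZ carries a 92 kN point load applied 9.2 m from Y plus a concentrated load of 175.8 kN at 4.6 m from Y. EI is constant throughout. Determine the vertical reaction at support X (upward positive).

Take M_Y as the redundant. Released structure: two simple spans XY and YZ with a hinge at Y.
Discontinuity in slope at Y on the released structure — sum the simple-span end rotations:
  span XY: point load 84 at a = 1.17: Pab(L + a)/(6LEI) = 111.5/EI
  span XY: point load 138.1 at a = 2.1: Pab(L + a)/(6LEI) = 307.9/EI
  span YZ: point load 92 at a = 9.2: Pab(L + b)/(6LEI) = 389.3/EI
  span YZ: point load 175.8 at a = 4.6: Pab(L + b)/(6LEI) = 1488/EI
  relative rotation θ_0 = (419.4 + 1877)/EI = 2297/EI
A unit hogging moment at Y produces rotation L₁/(3EI) + L₂/(3EI) = 6.167/EI.
Slope continuity at Y: θ_0 = M_Y·6.167/EI, so M_Y = 2297/6.167 = 372.4 kN·m (hogging).
Span XY, ΣM about X with M_Y applied at Y: R_Y^{XY}·7 = 388.3 + 372.4, so R_Y^{XY} = 108.7 kN and R_X = 222.1 − 108.7 = 113.4 kN.

R_X = 113.4 kN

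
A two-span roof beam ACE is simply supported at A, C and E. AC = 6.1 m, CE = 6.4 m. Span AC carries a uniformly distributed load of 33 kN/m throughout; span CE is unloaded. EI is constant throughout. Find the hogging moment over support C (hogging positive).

Insert a hinge at C; M_C is the redundant, and each span becomes simply supported.
Discontinuity in slope at C on the released structure — sum the simple-span end rotations:
  span AC: UDL 33: wL³/(24EI) = 312.1/EI
  relative rotation θ_0 = (312.1 + 0)/EI = 312.1/EI
A unit hogging moment at C produces rotation L₁/(3EI) + L₂/(3EI) = 4.167/EI.
Slope continuity at C: θ_0 = M_C·4.167/EI, so M_C = 312.1/4.167 = 74.9 kN·m (hogging).

M_C = 74.9 kN·m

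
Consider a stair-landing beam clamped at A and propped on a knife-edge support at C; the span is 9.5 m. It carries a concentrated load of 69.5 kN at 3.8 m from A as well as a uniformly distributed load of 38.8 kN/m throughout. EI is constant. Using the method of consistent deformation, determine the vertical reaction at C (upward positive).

R_C = 152.7 kN

Take the reaction at C as the redundant and release it; the primary structure is a cantilever fixed at A.
Deflection at C on the released cantilever, summing each load's contribution:
  point load 69.5 at a = 3.8: Pa²(3L − a)/(6EI) = 4131/EI
  UDL 38.8: wL⁴/(8EI) = 39504/EI
  δ_0 = 43635/EI
Flexibility coefficient — unit upward force at C: δ_{CC} = L³/(3EI) = 285.8/EI.
The prop prevents deflection at C: R_C = δ_0/δ_{CC} = 43635/285.8 = 152.7 kN.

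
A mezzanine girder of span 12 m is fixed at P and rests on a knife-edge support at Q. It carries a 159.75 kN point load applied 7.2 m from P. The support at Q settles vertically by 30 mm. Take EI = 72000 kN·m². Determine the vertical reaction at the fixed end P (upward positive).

Take the reaction at Q as the redundant and release it; the primary structure is a cantilever fixed at P.
Deflection at Q on the released cantilever, summing each load's contribution:
  point load 159.75 at a = 7.2: Pa²(3L − a)/(6EI) = 39751/EI
Tip deflection under a unit load at Q: L³/(3EI) = 576/EI.
With EI = 72000 kN·m²: δ_0 = 0.5521 m and δ_{QQ} = 0.008 m/kN.
Compatibility — the beam at Q must follow the support down by 0.03 m: δ_0 − R_Q·δ_{QQ} = 0.03, so R_Q = (0.5521 − 0.03)/0.008 = 65.26 kN.
Vertical equilibrium: R_P = ΣP − R_Q = 159.8 − 65.26 = 94.49 kN.

R_P = 94.49 kN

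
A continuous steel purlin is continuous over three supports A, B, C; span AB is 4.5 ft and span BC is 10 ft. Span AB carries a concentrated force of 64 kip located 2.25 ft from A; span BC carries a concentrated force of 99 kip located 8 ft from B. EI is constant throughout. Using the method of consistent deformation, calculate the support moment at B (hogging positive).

M_B = 82.3 kip·ft

Release continuity at B by inserting a hinge; the redundant is the internal moment M_B. The primary structure is two simply-supported spans AB and BC.
End slopes at the hinge B, treating each span as simply supported:
  span AB: point load 64 at a = 2.25: Pab(L + a)/(6LEI) = 81/EI
  span BC: point load 99 at a = 8: Pab(L + b)/(6LEI) = 316.8/EI
  relative rotation θ_0 = (81 + 316.8)/EI = 397.8/EI
A unit hogging moment at B produces rotation L₁/(3EI) + L₂/(3EI) = 4.833/EI.
Slope continuity at B: θ_0 = M_B·4.833/EI, so M_B = 397.8/4.833 = 82.3 kip·ft (hogging).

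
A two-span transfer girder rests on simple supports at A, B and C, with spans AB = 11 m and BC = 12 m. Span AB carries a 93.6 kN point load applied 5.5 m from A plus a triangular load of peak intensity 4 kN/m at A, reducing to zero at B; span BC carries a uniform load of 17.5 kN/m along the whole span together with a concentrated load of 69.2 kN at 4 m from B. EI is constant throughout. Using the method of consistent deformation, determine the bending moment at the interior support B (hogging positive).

Take M_B as the redundant. Released structure: two simple spans AB and BC with a hinge at B.
Rotations at B on the released spans (each span's end-slope, ×1/EI):
  span AB: point load 93.6 at a = 5.5: Pab(L + a)/(6LEI) = 707.9/EI
  span AB: triangular load, peak 4: 7w₀L³/(360EI) = 103.5/EI
  span BC: UDL 17.5: wL³/(24EI) = 1260/EI
  span BC: point load 69.2 at a = 4: Pab(L + b)/(6LEI) = 615.1/EI
  relative rotation θ_0 = (811.4 + 1875)/EI = 2686/EI
A unit hogging moment at B produces rotation L₁/(3EI) + L₂/(3EI) = 7.667/EI.
Compatibility: M_B·(L₁+L₂)/(3EI) = θ_0, giving M_B = 350.4 kN·m (hogging).

M_B = 350.4 kN·m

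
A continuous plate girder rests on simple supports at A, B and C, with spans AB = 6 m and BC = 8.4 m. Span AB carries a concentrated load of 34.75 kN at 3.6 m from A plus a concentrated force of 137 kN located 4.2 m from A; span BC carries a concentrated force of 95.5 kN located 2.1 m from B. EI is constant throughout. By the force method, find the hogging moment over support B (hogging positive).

Take M_B as the redundant. Released structure: two simple spans AB and BC with a hinge at B.
End slopes at the hinge B, treating each span as simply supported:
  span AB: point load 34.75 at a = 3.6: Pab(L + a)/(6LEI) = 80.06/EI
  span AB: point load 137 at a = 4.2: Pab(L + a)/(6LEI) = 293.5/EI
  span BC: point load 95.5 at a = 2.1: Pab(L + b)/(6LEI) = 368.5/EI
  relative rotation θ_0 = (373.5 + 368.5)/EI = 742/EI
A unit hogging moment at B produces rotation L₁/(3EI) + L₂/(3EI) = 4.8/EI.
Compatibility: M_B·(L₁+L₂)/(3EI) = θ_0, giving M_B = 154.6 kN·m (hogging).

M_B = 154.6 kN·m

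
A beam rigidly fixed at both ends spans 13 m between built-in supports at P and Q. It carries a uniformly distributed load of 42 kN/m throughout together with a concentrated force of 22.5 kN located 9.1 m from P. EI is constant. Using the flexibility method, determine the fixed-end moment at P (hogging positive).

M_P = 609.9 kN·m

Take the two fixed-end moments M_P, M_Q as redundants; the released structure is the simple span PQ.
Simple-span end rotations at P and Q under the given loads:
  at P: UDL 42: wL³/(24EI) = 3845/EI
  at Q: UDL 42: wL³/(24EI) = 3845/EI
  at P: point load 22.5 at a = 9.1: Pab(L + b)/(6LEI) = 173/EI
  at Q: point load 22.5 at a = 9.1: Pab(L + a)/(6LEI) = 226.2/EI
  θ_P0 = 4018/EI,  θ_Q0 = 4071/EI
Flexibility coefficients: a unit moment at one end gives L/(3EI) there and L/(6EI) at the far end, so f₁₁ = f₂₂ = 4.333/EI and f₁₂ = f₂₁ = 2.167/EI.
Compatibility — zero rotation at each built-in end:
  4.333 M_P + 2.167 M_Q = 4018
  2.167 M_P + 4.333 M_Q = 4071
Solving the pair gives M_P = 609.9 kN·m and M_Q = 634.5 kN·m (hogging).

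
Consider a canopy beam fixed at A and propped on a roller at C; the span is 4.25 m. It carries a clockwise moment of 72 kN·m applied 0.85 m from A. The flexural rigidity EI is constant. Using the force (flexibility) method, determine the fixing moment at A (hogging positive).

M_A = 33.12 kN·m

Take the reaction at C as the redundant and release it; the primary structure is a cantilever fixed at A.
Free-end deflection of the primary structure under the applied loading (downward +):
  clockwise couple 72 at a = 0.85: M₀a(2L − a)/(2EI) = 234.1/EI
Tip deflection under a unit load at C: L³/(3EI) = 25.59/EI.
Compatibility at C: δ_0 − R_C·δ_{CC} = 0, so R_C = 234.1/25.59 = 9.148 kN.
Moment equilibrium about A: M_A = Σ(load moments about A) − R_C·L = 72 − 9.148×4.25 = 33.12 kN·m.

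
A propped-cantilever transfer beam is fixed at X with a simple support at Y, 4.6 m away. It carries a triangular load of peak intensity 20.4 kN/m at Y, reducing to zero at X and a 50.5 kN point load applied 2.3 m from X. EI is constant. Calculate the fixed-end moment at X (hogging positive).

Choose R_Y as the redundant. The primary structure is the cantilever fixed at X.
Deflection at Y on the released cantilever, summing each load's contribution:
  triangular load, peak 20.4 at the free end: 11w₀L⁴/(120EI) = 837.3/EI
  point load 50.5 at a = 2.3: Pa²(3L − a)/(6EI) = 512/EI
  δ_0 = 1349/EI
Flexibility coefficient — unit upward force at Y: δ_{YY} = L³/(3EI) = 32.45/EI.
The prop prevents deflection at Y: R_Y = δ_0/δ_{YY} = 1349/32.45 = 41.59 kN.
Moment equilibrium about X: M_X = Σ(load moments about X) − R_Y·L = 260 − 41.59×4.6 = 68.74 kN·m.

M_X = 68.74 kN·m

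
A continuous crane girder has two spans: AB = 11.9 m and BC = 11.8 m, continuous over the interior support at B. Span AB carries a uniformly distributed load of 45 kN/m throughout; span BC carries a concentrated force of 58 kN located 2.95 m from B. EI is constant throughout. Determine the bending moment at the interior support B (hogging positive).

M_B = 455.9 kN·m

Release continuity at B by inserting a hinge; the redundant is the internal moment M_B. The primary structure is two simply-supported spans AB and BC.
Discontinuity in slope at B on the released structure — sum the simple-span end rotations:
  span AB: UDL 45: wL³/(24EI) = 3160/EI
  span BC: point load 58 at a = 2.95: Pab(L + b)/(6LEI) = 441.7/EI
  relative rotation θ_0 = (3160 + 441.7)/EI = 3601/EI
A unit hogging moment at B produces rotation L₁/(3EI) + L₂/(3EI) = 7.9/EI.
Compatibility: M_B·(L₁+L₂)/(3EI) = θ_0, giving M_B = 455.9 kN·m (hogging).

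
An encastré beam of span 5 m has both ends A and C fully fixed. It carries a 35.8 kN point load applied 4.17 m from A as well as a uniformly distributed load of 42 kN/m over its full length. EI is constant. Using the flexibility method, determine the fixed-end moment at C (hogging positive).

M_C = 108.2 kN·m

Release both end moments; the primary structure is a simply-supported span AC with redundants M_A and M_C.
On the primary (simply-supported) span, the end slopes from the loading are:
  at A: point load 35.8 at a = 4.17: Pab(L + b)/(6LEI) = 24.08/EI
  at C: point load 35.8 at a = 4.17: Pab(L + a)/(6LEI) = 37.87/EI
  at A: UDL 42: wL³/(24EI) = 218.8/EI
  at C: UDL 42: wL³/(24EI) = 218.8/EI
  θ_A0 = 242.8/EI,  θ_C0 = 256.6/EI
Flexibility coefficients: a unit moment at one end gives L/(3EI) there and L/(6EI) at the far end, so f₁₁ = f₂₂ = 1.667/EI and f₁₂ = f₂₁ = 0.8333/EI.
Compatibility — zero rotation at each built-in end:
  1.667 M_A + 0.8333 M_C = 242.8
  0.8333 M_A + 1.667 M_C = 256.6
Solving the pair gives M_A = 91.61 kN·m and M_C = 108.2 kN·m (hogging).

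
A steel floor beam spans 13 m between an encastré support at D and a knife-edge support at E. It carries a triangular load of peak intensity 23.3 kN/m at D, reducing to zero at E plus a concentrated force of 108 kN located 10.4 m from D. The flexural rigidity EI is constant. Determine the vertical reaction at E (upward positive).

R_E = 106.3 kN

Remove the prop at E; the released (primary) structure is a cantilever built in at D.
Deflection at E on the released cantilever, summing each load's contribution:
  triangular load, peak 23.3 at the fixed end: w₀L⁴/(30EI) = 22182/EI
  point load 108 at a = 10.4: Pa²(3L − a)/(6EI) = 55681/EI
  δ_0 = 77863/EI
Flexibility coefficient — unit upward force at E: δ_{EE} = L³/(3EI) = 732.3/EI.
The prop prevents deflection at E: R_E = δ_0/δ_{EE} = 77863/732.3 = 106.3 kN.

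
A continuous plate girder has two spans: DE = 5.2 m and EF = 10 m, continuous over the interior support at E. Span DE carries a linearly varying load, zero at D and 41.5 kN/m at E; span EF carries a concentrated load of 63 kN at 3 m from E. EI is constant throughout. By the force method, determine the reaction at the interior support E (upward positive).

Insert a hinge at E; M_E is the redundant, and each span becomes simply supported.
Discontinuity in slope at E on the released structure — sum the simple-span end rotations:
  span DE: triangular load, peak 41.5: w₀L³/(45EI) = 129.7/EI
  span EF: point load 63 at a = 3: Pab(L + b)/(6LEI) = 374.9/EI
  relative rotation θ_0 = (129.7 + 374.9)/EI = 504.5/EI
A unit hogging moment at E produces rotation L₁/(3EI) + L₂/(3EI) = 5.067/EI.
Slope continuity at E: θ_0 = M_E·5.067/EI, so M_E = 504.5/5.067 = 99.58 kN·m (hogging).
Span DE, ΣM about D with M_E applied at E: R_E^{DE}·5.2 = 374.1 + 99.58, so R_E^{DE} = 91.08 kN and R_D = 107.9 − 91.08 = 16.82 kN.
Span EF, ΣM about F: R_E^{EF}·10 = 441 + 99.58, so R_E^{EF} = 54.06 kN and R_F = 63 − 54.06 = 8.942 kN.
R_E = 91.08 + 54.06 = 145.1 kN.

R_E = 145.1 kN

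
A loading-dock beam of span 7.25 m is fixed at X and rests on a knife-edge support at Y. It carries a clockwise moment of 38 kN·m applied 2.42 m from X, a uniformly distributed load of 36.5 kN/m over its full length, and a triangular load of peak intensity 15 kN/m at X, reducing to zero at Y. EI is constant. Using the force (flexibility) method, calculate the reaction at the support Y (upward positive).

Choose R_Y as the redundant. The primary structure is the cantilever fixed at X.
Free-end deflection of the primary structure under the applied loading (downward +):
  clockwise couple 38 at a = 2.42: M₀a(2L − a)/(2EI) = 555.4/EI
  UDL 36.5: wL⁴/(8EI) = 12605/EI
  triangular load, peak 15 at the fixed end: w₀L⁴/(30EI) = 1381/EI
  δ_0 = 14542/EI
Flexibility coefficient — unit upward force at Y: δ_{YY} = L³/(3EI) = 127/EI.
The prop prevents deflection at Y: R_Y = δ_0/δ_{YY} = 14542/127 = 114.5 kN.

R_Y = 114.5 kN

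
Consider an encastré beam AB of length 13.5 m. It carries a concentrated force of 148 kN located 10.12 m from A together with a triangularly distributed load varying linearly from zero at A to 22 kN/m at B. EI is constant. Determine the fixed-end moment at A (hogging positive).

M_A = 227.5 kN·m

Take the two fixed-end moments M_A, M_B as redundants; the released structure is the simple span AB.
On the primary (simply-supported) span, the end slopes from the loading are:
  at A: point load 148 at a = 10.12: Pab(L + b)/(6LEI) = 1055/EI
  at B: point load 148 at a = 10.12: Pab(L + a)/(6LEI) = 1476/EI
  at A: triangular load, peak 22: 7w₀L³/(360EI) = 1052/EI
  at B: triangular load, peak 22: w₀L³/(45EI) = 1203/EI
  θ_A0 = 2107/EI,  θ_B0 = 2679/EI
Flexibility coefficients: a unit moment at one end gives L/(3EI) there and L/(6EI) at the far end, so f₁₁ = f₂₂ = 4.5/EI and f₁₂ = f₂₁ = 2.25/EI.
Compatibility — zero rotation at each built-in end:
  4.5 M_A + 2.25 M_B = 2107
  2.25 M_A + 4.5 M_B = 2679
Solving the pair gives M_A = 227.5 kN·m and M_B = 481.6 kN·m (hogging).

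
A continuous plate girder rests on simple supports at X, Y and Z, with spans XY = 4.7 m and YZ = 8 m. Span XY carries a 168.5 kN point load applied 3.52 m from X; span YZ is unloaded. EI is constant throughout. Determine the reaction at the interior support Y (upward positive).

Take M_Y as the redundant. Released structure: two simple spans XY and YZ with a hinge at Y.
End slopes at the hinge Y, treating each span as simply supported:
  span XY: point load 168.5 at a = 3.52: Pab(L + a)/(6LEI) = 204/EI
  relative rotation θ_0 = (204 + 0)/EI = 204/EI
A unit hogging moment at Y produces rotation L₁/(3EI) + L₂/(3EI) = 4.233/EI.
Compatibility: M_Y·(L₁+L₂)/(3EI) = θ_0, giving M_Y = 48.19 kN·m (hogging).
Span XY, ΣM about X with M_Y applied at Y: R_Y^{XY}·4.7 = 593.1 + 48.19, so R_Y^{XY} = 136.4 kN and R_X = 168.5 − 136.4 = 32.05 kN.
Span YZ, ΣM about Z: R_Y^{YZ}·8 = 0 + 48.19, so R_Y^{YZ} = 6.024 kN and R_Z = 0 − 6.024 = -6.024 kN.
R_Y = 136.4 + 6.024 = 142.5 kN.

R_Y = 142.5 kN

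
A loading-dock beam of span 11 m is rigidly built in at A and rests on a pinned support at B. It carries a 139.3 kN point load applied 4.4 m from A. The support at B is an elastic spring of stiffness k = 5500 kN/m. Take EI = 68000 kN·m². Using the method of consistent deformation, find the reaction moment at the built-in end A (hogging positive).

M_A = 302.8 kN·m

Choose R_B as the redundant. The primary structure is the cantilever fixed at A.
Primary-structure tip deflection at B by superposition:
  point load 139.3 at a = 4.4: Pa²(3L − a)/(6EI) = 12855/EI
Tip deflection under a unit load at B: L³/(3EI) = 443.7/EI.
With EI = 68000 kN·m²: δ_0 = 0.18904 m and δ_{BB} = 0.006525 m/kN.
Compatibility — the spring shortens by R_B/k under the reaction it provides: δ_0 − R_B·δ_{BB} = R_B/k. With 1/k = 0.000182 m/kN, R_B = δ_0 / (δ_{BB} + 1/k) = 0.18904 / (0.006525 + 0.000182) = 28.19 kN.
Moment equilibrium about A: M_A = Σ(load moments about A) − R_B·L = 612.9 − 28.19×11 = 302.8 kN·m.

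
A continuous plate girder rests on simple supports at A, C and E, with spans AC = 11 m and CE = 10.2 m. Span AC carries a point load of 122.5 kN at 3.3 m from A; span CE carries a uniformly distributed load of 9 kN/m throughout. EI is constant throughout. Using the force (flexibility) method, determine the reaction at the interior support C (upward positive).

Insert a hinge at C; M_C is the redundant, and each span becomes simply supported.
End slopes at the hinge C, treating each span as simply supported:
  span AC: point load 122.5 at a = 3.3: Pab(L + a)/(6LEI) = 674.4/EI
  span CE: UDL 9: wL³/(24EI) = 398/EI
  relative rotation θ_0 = (674.4 + 398)/EI = 1072/EI
A unit hogging moment at C produces rotation L₁/(3EI) + L₂/(3EI) = 7.067/EI.
Slope continuity at C: θ_0 = M_C·7.067/EI, so M_C = 1072/7.067 = 151.8 kN·m (hogging).
Span AC, ΣM about A with M_C applied at C: R_C^{AC}·11 = 404.2 + 151.8, so R_C^{AC} = 50.55 kN and R_A = 122.5 − 50.55 = 71.95 kN.
Span CE, ΣM about E: R_C^{CE}·10.2 = 468.2 + 151.8, so R_C^{CE} = 60.78 kN and R_E = 91.8 − 60.78 = 31.02 kN.
R_C = 50.55 + 60.78 = 111.3 kN.

R_C = 111.3 kN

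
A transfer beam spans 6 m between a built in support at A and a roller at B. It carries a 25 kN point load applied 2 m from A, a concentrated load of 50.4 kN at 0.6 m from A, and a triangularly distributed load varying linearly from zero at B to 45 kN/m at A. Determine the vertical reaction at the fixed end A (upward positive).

R_A = 179 kN

Remove the prop at B; the released (primary) structure is a cantilever built in at A.
Free-end deflection of the primary structure under the applied loading (downward +):
  point load 25 at a = 2: Pa²(3L − a)/(6EI) = 266.7/EI
  point load 50.4 at a = 0.6: Pa²(3L − a)/(6EI) = 52.62/EI
  triangular load, peak 45 at the fixed end: w₀L⁴/(30EI) = 1944/EI
  δ_0 = 2263/EI
Tip deflection under a unit load at B: L³/(3EI) = 72/EI.
Compatibility at B: δ_0 − R_B·δ_{BB} = 0, so R_B = 2263/72 = 31.43 kN.
Vertical equilibrium: R_A = ΣP − R_B = 210.4 − 31.43 = 179 kN.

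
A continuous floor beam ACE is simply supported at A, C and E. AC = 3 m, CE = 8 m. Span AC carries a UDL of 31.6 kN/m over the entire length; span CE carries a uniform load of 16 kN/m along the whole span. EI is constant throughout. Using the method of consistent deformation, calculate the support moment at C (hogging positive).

M_C = 102.8 kN·m

Take M_C as the redundant. Released structure: two simple spans AC and CE with a hinge at C.
Discontinuity in slope at C on the released structure — sum the simple-span end rotations:
  span AC: UDL 31.6: wL³/(24EI) = 35.55/EI
  span CE: UDL 16: wL³/(24EI) = 341.3/EI
  relative rotation θ_0 = (35.55 + 341.3)/EI = 376.9/EI
A unit hogging moment at C produces rotation L₁/(3EI) + L₂/(3EI) = 3.667/EI.
Compatibility: M_C·(L₁+L₂)/(3EI) = θ_0, giving M_C = 102.8 kN·m (hogging).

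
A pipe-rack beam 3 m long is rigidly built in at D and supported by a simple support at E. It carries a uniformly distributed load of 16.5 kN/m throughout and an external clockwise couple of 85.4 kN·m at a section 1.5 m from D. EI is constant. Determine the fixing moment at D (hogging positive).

M_D = 7.888 kN·m

Release the roller at E. Primary structure: cantilever fixed at D.
Free-end deflection of the primary structure under the applied loading (downward +):
  UDL 16.5: wL⁴/(8EI) = 167.1/EI
  clockwise couple 85.4 at a = 1.5: M₀a(2L − a)/(2EI) = 288.2/EI
  δ_0 = 455.3/EI
Flexibility coefficient — unit upward force at E: δ_{EE} = L³/(3EI) = 9/EI.
Compatibility at E: δ_0 − R_E·δ_{EE} = 0, so R_E = 455.3/9 = 50.59 kN.
Moment equilibrium about D: M_D = Σ(load moments about D) − R_E·L = 159.7 − 50.59×3 = 7.888 kN·m.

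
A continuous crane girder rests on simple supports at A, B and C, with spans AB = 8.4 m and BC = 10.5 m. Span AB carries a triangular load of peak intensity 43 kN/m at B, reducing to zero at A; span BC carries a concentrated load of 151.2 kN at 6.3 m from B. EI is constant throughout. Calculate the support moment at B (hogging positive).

Release continuity at B by inserting a hinge; the redundant is the internal moment M_B. The primary structure is two simply-supported spans AB and BC.
Discontinuity in slope at B on the released structure — sum the simple-span end rotations:
  span AB: triangular load, peak 43: w₀L³/(45EI) = 566.4/EI
  span BC: point load 151.2 at a = 6.3: Pab(L + b)/(6LEI) = 933.5/EI
  relative rotation θ_0 = (566.4 + 933.5)/EI = 1500/EI
A unit hogging moment at B produces rotation L₁/(3EI) + L₂/(3EI) = 6.3/EI.
Compatibility: M_B·(L₁+L₂)/(3EI) = θ_0, giving M_B = 238.1 kN·m (hogging).

M_B = 238.1 kN·m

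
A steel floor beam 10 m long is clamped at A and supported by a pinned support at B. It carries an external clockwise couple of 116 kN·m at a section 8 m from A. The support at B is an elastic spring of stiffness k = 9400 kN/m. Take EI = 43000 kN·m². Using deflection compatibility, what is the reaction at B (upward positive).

R_B = 16.48 kN

Take the reaction at B as the redundant and release it; the primary structure is a cantilever fixed at A.
Primary-structure tip deflection at B by superposition:
  clockwise couple 116 at a = 8: M₀a(2L − a)/(2EI) = 5568/EI
Flexibility coefficient — unit upward force at B: δ_{BB} = L³/(3EI) = 333.3/EI.
With EI = 43000 kN·m²: δ_0 = 0.12949 m and δ_{BB} = 0.007752 m/kN.
Compatibility — the spring shortens by R_B/k under the reaction it provides: δ_0 − R_B·δ_{BB} = R_B/k. With 1/k = 0.000106 m/kN, R_B = δ_0 / (δ_{BB} + 1/k) = 0.12949 / (0.007752 + 0.000106) = 16.48 kN.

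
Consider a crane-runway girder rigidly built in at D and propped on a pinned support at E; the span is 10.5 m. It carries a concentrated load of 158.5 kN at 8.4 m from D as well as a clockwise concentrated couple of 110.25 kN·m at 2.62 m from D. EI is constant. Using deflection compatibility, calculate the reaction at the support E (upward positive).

R_E = 118.5 kN

Remove the prop at E; the released (primary) structure is a cantilever built in at D.
Downward deflection at the released point E due to the loads:
  point load 158.5 at a = 8.4: Pa²(3L − a)/(6EI) = 43057/EI
  clockwise couple 110.25 at a = 2.62: M₀a(2L − a)/(2EI) = 2655/EI
  δ_0 = 45712/EI
Tip deflection under a unit load at E: L³/(3EI) = 385.9/EI.
Compatibility at E: δ_0 − R_E·δ_{EE} = 0, so R_E = 45712/385.9 = 118.5 kN.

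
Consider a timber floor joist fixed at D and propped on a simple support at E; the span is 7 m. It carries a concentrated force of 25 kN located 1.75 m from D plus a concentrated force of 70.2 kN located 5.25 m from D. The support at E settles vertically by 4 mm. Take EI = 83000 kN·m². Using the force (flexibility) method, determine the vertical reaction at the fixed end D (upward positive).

Release the roller at E. Primary structure: cantilever fixed at D.
Downward deflection at the released point E due to the loads:
  point load 25 at a = 1.75: Pa²(3L − a)/(6EI) = 245.6/EI
  point load 70.2 at a = 5.25: Pa²(3L − a)/(6EI) = 5079/EI
  δ_0 = 5325/EI
Tip deflection under a unit load at E: L³/(3EI) = 114.3/EI.
With EI = 83000 kN·m²: δ_0 = 0.064153 m and δ_{EE} = 0.001378 m/kN.
Compatibility — the beam at E must follow the support down by 0.004 m: δ_0 − R_E·δ_{EE} = 0.004, so R_E = (0.064153 − 0.004)/0.001378 = 43.67 kN.
Vertical equilibrium: R_D = ΣP − R_E = 95.2 − 43.67 = 51.53 kN.

R_D = 51.53 kN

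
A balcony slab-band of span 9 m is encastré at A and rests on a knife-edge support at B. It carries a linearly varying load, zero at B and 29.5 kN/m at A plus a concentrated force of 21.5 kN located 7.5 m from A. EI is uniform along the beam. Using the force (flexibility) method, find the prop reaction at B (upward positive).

R_B = 42.72 kN

Take the reaction at B as the redundant and release it; the primary structure is a cantilever fixed at A.
Downward deflection at the released point B due to the loads:
  triangular load, peak 29.5 at the fixed end: w₀L⁴/(30EI) = 6452/EI
  point load 21.5 at a = 7.5: Pa²(3L − a)/(6EI) = 3930/EI
  δ_0 = 10382/EI
Tip deflection under a unit load at B: L³/(3EI) = 243/EI.
Compatibility at B: δ_0 − R_B·δ_{BB} = 0, so R_B = 10382/243 = 42.72 kN.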